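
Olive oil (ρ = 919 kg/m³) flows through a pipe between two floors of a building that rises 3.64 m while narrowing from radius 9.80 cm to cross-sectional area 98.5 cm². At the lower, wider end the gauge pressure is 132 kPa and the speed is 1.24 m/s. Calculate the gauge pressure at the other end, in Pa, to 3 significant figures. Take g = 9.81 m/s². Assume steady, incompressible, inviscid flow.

By continuity, v₂ = v₁·A₁/A₂ = 1.24·(302/98.5) = 3.80 m/s.
Bernoulli: P₁ + ½ρv₁² + ρg h₁ = P₂ + ½ρv₂² + ρg h₂, so P₂ = P₁ + ½ρ(v₁² − v₂²) − ρg(h₂ − h₁).
P₂ = 132000 + ½·919·(1.24² − 3.80²) − 919·9.81·(+3.64) = 132000 + (-5920) − (32800) = 93300 Pa.

P₂ ≈ 93300 Pa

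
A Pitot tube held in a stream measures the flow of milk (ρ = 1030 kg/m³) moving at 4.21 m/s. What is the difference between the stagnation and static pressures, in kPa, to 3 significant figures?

9.13 kPa

Bernoulli between the free stream and the stagnation point: ½ρv² = P_stag − P_static.
ΔP = ½·1030·4.21² = 9130 Pa.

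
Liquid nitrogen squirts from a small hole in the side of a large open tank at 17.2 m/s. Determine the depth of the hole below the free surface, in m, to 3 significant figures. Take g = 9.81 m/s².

Inverting v = √(2gh) gives h = v² / 2g.
h = 17.2²/(2·9.81) = 296/19.62 = 15.1 m.

15.1 m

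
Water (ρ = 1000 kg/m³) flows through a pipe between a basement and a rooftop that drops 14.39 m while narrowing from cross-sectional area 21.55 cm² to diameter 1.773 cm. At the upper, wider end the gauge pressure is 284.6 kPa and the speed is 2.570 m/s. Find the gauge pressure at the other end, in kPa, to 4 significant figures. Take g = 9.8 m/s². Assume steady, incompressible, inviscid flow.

Mass conservation (A₁v₁ = A₂v₂) gives v₂ = 2.570 × 21.55/2.469 = 22.43 m/s.
Bernoulli: P₁ + ½ρv₁² + ρg h₁ = P₂ + ½ρv₂² + ρg h₂, so P₂ = P₁ + ½ρ(v₁² − v₂²) − ρg(h₂ − h₁).
P₂ = 284600 + ½·1000·(2.570² − 22.43²) − 1000·9.8·(−14.39) = 284600 + (-248300) − (-141000) = 177300 Pa.

P₂ ≈ 177.3 kPa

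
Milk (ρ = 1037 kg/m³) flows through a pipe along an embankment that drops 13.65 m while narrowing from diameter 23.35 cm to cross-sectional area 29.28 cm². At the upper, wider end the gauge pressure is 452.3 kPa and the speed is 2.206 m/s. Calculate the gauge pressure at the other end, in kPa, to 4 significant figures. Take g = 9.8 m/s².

By continuity, v₂ = v₁·A₁/A₂ = 2.206·(428.2/29.28) = 32.26 m/s.
Bernoulli: P₁ + ½ρv₁² + ρg h₁ = P₂ + ½ρv₂² + ρg h₂, so P₂ = P₁ + ½ρ(v₁² − v₂²) − ρg(h₂ − h₁).
P₂ = 452300 + ½·1037·(2.206² − 32.26²) − 1037·9.8·(−13.65) = 452300 + (-537200) − (-138700) = 53850 Pa.

53.85 kPa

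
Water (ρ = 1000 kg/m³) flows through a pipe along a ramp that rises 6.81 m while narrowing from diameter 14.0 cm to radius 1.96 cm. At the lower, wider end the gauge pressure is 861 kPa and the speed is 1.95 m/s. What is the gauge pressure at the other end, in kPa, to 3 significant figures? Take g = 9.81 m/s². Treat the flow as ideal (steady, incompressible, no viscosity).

The volume flow rate is constant, so v₂ = (A₁/A₂)v₁ = (154/12.1)·1.95 = 24.9 m/s.
Applying Bernoulli between the two ends and solving for P₂: P₂ = P₁ + ½ρ(v₁² − v₂²) − ρgΔh.
P₂ = 861000 + ½·1000·(1.95² − 24.9²) − 1000·9.81·(+6.81) = 861000 + (-307000) − (66800) = 487000 Pa.

487 kPa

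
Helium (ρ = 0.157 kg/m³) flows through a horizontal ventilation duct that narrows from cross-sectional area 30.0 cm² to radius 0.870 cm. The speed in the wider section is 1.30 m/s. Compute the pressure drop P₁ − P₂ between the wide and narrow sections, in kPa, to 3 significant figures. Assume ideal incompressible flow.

ΔP ≈ 0.0210 kPa

Mass conservation (A₁v₁ = A₂v₂) gives v₂ = 1.30 × 30.0/2.38 = 16.4 m/s.
The pipe is horizontal, so Bernoulli reduces to P₁ + ½ρv₁² = P₂ + ½ρv₂².
P₁ − P₂ = ½·0.157·(16.4² − 1.30²) = ½·0.157·267 = 21.0 Pa.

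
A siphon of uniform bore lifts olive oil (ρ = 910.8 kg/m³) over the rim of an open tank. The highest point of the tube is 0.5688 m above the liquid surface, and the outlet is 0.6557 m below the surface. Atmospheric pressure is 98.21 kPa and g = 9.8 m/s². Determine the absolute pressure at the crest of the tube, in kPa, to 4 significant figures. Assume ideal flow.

From the surface to the outlet (both open to atmosphere, surface at rest): v = √(2g·h_out) = √(2·9.8·0.6557) = 3.585 m/s.
The bore is uniform, so the speed at the crest is the same v. Bernoulli surface→crest: P_atm = P_top + ½ρv² + ρg·h_top.
P_top = 98210 − ½·910.8·3.585² − 910.8·9.8·0.5688 = 87280 Pa.

P_top = 87.28 kPa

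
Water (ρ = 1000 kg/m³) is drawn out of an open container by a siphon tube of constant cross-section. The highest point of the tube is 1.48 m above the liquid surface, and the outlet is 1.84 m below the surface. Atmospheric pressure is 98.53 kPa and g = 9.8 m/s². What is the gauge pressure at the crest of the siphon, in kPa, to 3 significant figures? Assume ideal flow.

Bernoulli surface→outlet gives ½v² = g·h_out, so v = √(2·9.8·1.84) = 6.01 m/s.
Continuity keeps v the same throughout the tube; from surface to crest, P_atm + 0 = P_top + ½ρv² + ρg·h_top.
P_top = 98530 − ½·1000·6.01² − 1000·9.8·1.48 = 66000 Pa. So P_gauge = P_top − P_atm = -32500 Pa.

P_gauge ≈ -32.5 kPa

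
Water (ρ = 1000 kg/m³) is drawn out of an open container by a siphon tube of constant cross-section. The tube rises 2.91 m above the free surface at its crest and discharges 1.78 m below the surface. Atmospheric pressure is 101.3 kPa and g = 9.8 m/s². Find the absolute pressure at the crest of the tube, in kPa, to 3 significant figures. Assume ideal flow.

P_top ≈ 55.3 kPa

The outlet speed comes from Torricelli: v = √(2g·1.78) = 5.91 m/s.
With constant cross-section the crest speed equals v; applying Bernoulli from the surface up to the crest, P_top = P_atm − ½ρv² − ρg·h_top.
P_top = 101300 − ½·1000·5.91² − 1000·9.8·2.91 = 55300 Pa.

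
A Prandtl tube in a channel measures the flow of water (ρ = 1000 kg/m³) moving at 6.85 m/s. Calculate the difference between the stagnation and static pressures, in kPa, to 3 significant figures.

ΔP ≈ 23.5 kPa

The dynamic pressure equals the rise in static pressure at the stagnation point: ΔP = ½ρv².
ΔP = ½·1000·6.85² = 23500 Pa.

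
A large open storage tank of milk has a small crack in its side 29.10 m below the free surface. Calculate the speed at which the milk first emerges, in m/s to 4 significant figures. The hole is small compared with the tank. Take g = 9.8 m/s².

v = 23.88 m/s

With the surface at rest and both surface and jet at atmospheric pressure, Bernoulli gives ρg h = ½ρv², so v = √(2gh) = √(2·9.8·29.10) = 23.88 m/s.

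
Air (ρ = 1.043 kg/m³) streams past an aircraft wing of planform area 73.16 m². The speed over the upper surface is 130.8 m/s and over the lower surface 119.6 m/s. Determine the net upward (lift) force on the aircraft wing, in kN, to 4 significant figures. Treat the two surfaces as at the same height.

From P + ½ρv² = const at equal height, P_low − P_up = ½ρ(v_up² − v_low²).
ΔP = ½·1.043·(130.8² − 119.6²) = 1463 Pa.
Lift = ΔP · A = 1463 × 73.16 = 107000 N.

F ≈ 107.0 kN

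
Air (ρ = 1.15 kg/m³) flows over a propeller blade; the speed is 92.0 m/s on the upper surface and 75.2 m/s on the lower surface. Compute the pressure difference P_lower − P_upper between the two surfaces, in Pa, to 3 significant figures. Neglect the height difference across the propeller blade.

ΔP ≈ 1620 Pa

The pressure is lower where the speed is higher: ΔP = ½ρ(v_up² − v_low²).
ΔP = ½·1.15·(92.0² − 75.2²) = 1620 Pa.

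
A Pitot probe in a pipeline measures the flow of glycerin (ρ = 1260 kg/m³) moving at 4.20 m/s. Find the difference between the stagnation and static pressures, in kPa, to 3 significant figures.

The dynamic pressure equals the rise in static pressure at the stagnation point: ΔP = ½ρv².
ΔP = ½·1260·4.20² = 11100 Pa.

11.1 kPa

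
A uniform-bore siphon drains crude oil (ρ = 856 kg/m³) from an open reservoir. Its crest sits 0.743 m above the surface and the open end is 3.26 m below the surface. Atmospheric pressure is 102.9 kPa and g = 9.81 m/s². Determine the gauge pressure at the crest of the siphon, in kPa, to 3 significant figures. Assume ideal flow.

The outlet speed comes from Torricelli: v = √(2g·3.26) = 8.00 m/s.
The bore is uniform, so the speed at the crest is the same v. Bernoulli surface→crest: P_atm = P_top + ½ρv² + ρg·h_top.
P_top = 102900 − ½·856·8.00² − 856·9.81·0.743 = 69300 Pa. So P_gauge = P_top − P_atm = -33600 Pa.

-33.6 kPa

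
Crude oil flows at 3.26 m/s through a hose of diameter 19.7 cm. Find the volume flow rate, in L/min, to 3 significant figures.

Q = A·v = 0.0305 m² × 3.26 m/s = 0.0994 m³/s.
Converting: 0.0994 m³/s × 60000 = 5960 L/min.

Q ≈ 5960 L/min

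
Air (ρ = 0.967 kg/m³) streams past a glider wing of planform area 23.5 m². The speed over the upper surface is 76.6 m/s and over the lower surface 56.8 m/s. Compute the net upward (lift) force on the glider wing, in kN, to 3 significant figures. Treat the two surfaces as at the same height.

F = 30.0 kN

The faster flow above has the lower pressure; Bernoulli (same height) gives ΔP = ½ρ(v_up² − v_low²).
ΔP = ½·0.967·(76.6² − 56.8²) = 1280 Pa.
Lift = ΔP · A = 1280 × 23.5 = 30000 N.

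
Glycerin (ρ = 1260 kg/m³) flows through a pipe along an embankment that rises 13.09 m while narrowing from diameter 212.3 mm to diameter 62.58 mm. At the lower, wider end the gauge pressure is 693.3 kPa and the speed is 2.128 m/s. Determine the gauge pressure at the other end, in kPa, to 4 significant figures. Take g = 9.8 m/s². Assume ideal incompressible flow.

By continuity, v₂ = v₁·A₁/A₂ = 2.128·(354.0/30.76) = 24.49 m/s.
Applying Bernoulli between the two ends and solving for P₂: P₂ = P₁ + ½ρ(v₁² − v₂²) − ρgΔh.
P₂ = 693300 + ½·1260·(2.128² − 24.49²) − 1260·9.8·(+13.09) = 693300 + (-375000) − (161600) = 156600 Pa.

P₂ = 156.6 kPa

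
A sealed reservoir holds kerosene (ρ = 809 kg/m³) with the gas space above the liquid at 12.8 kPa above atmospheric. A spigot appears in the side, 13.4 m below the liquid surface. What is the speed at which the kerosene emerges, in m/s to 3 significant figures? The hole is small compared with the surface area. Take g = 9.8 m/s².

v ≈ 17.2 m/s

Take point 1 at the surface (v₁ ≈ 0) and point 2 at the hole (at atmospheric pressure). Bernoulli: P₁ + ρg h = P_atm + ½ρv₂².
With P₁ − P_atm = 12800 Pa, v₂ = √(2gh + 2ΔP/ρ) = √(2·9.8·13.4 + 2·12800/809) = 17.2 m/s.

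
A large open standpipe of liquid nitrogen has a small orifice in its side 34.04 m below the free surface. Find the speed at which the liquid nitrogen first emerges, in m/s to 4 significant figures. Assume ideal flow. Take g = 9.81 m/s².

25.84 m/s

Torricelli's result v = √(2gh) gives v = √(2·9.81·34.04) = 25.84 m/s.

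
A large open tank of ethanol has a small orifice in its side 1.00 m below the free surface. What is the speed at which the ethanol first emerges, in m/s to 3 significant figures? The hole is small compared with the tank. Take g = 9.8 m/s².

4.43 m/s

With the surface at rest and both surface and jet at atmospheric pressure, Bernoulli gives ρg h = ½ρv², so v = √(2gh) = √(2·9.8·1.00) = 4.43 m/s.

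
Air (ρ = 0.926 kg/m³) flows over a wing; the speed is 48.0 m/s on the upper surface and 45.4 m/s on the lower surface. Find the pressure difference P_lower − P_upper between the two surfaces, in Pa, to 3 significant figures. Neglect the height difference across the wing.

ΔP ≈ 112 Pa

With negligible Δh, P + ½ρv² is constant, so P_low − P_up = ½ρ(v_up² − v_low²).
ΔP = ½·0.926·(48.0² − 45.4²) = 112 Pa.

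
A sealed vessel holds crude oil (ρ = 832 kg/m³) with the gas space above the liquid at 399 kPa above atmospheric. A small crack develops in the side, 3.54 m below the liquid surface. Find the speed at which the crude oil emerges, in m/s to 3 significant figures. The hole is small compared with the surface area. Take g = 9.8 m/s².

32.1 m/s

Take point 1 at the surface (v₁ ≈ 0) and point 2 at the hole (at atmospheric pressure). Bernoulli: P₁ + ρg h = P_atm + ½ρv₂².
With P₁ − P_atm = 399000 Pa, v₂ = √(2gh + 2ΔP/ρ) = √(2·9.8·3.54 + 2·399000/832) = 32.1 m/s.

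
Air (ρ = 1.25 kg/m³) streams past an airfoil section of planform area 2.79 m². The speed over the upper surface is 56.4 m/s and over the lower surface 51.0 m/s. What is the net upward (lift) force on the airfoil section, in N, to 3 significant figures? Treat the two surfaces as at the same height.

With equal heights on the two surfaces, Bernoulli gives P_lower − P_upper = ½ρ(v_upper² − v_lower²).
ΔP = ½·1.25·(56.4² − 51.0²) = 362 Pa.
Lift = ΔP · A = 362 × 2.79 = 1010 N.

F ≈ 1010 N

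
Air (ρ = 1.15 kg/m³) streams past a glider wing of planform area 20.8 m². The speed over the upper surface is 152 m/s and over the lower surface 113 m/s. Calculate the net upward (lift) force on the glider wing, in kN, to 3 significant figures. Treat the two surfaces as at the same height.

F ≈ 124 kN

The faster flow above has the lower pressure; Bernoulli (same height) gives ΔP = ½ρ(v_up² − v_low²).
ΔP = ½·1.15·(152² − 113²) = 5940 Pa.
Lift = ΔP · A = 5940 × 20.8 = 124000 N.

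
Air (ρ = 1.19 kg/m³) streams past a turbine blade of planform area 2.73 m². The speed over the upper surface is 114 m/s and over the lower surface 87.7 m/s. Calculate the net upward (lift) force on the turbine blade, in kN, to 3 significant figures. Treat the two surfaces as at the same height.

With equal heights on the two surfaces, Bernoulli gives P_lower − P_upper = ½ρ(v_upper² − v_lower²).
ΔP = ½·1.19·(114² − 87.7²) = 3160 Pa.
Lift = ΔP · A = 3160 × 2.73 = 8620 N.

F ≈ 8.62 kN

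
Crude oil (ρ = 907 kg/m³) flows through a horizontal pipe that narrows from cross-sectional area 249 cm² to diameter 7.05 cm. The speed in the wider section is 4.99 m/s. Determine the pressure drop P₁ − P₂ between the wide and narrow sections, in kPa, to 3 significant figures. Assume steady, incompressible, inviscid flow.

The volume flow rate is constant, so v₂ = (A₁/A₂)v₁ = (249/39.0)·4.99 = 31.8 m/s.
With no height change, Bernoulli's equation is P₁ + ½ρv₁² = P₂ + ½ρv₂².
P₁ − P₂ = ½·907·(31.8² − 4.99²) = ½·907·988 = 448000 Pa.

ΔP ≈ 448 kPa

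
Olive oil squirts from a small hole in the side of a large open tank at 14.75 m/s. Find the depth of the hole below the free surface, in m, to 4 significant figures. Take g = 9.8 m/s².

h ≈ 11.10 m

Inverting v = √(2gh) gives h = v² / 2g.
h = 14.75²/(2·9.8) = 217.6/19.60 = 11.10 m.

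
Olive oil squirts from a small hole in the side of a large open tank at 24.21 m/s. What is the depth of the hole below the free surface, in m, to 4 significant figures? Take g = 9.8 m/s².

29.90 m

For a small hole in a large open tank, ½v² = gh, giving h = v²/(2g).
h = 24.21²/(2·9.8) = 586.1/19.60 = 29.90 m.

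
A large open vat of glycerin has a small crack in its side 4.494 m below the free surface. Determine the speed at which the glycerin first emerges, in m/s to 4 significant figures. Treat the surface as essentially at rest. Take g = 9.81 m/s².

v ≈ 9.390 m/s

With the surface at rest and both surface and jet at atmospheric pressure, Bernoulli gives ρg h = ½ρv², so v = √(2gh) = √(2·9.81·4.494) = 9.390 m/s.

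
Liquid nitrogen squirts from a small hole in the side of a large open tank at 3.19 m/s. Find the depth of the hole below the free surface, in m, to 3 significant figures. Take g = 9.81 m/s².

h ≈ 0.519 m

Torricelli: v = √(2gh), so h = v²/(2g).
h = 3.19²/(2·9.81) = 10.2/19.62 = 0.519 m.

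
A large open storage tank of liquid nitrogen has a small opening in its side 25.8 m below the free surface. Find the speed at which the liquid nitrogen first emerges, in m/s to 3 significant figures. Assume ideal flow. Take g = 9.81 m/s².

v ≈ 22.5 m/s

The surface is effectively still and both ends are open, so ½v² = gh and v = √(2·9.81·25.8) = 22.5 m/s.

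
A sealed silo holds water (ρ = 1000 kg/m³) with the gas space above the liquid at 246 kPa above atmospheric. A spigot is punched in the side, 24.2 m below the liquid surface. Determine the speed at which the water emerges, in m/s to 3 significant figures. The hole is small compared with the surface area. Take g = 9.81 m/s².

Take point 1 at the surface (v₁ ≈ 0) and point 2 at the hole (at atmospheric pressure). Bernoulli: P₁ + ρg h = P_atm + ½ρv₂².
With P₁ − P_atm = 246000 Pa, v₂ = √(2gh + 2ΔP/ρ) = √(2·9.81·24.2 + 2·246000/1000) = 31.1 m/s.

v ≈ 31.1 m/s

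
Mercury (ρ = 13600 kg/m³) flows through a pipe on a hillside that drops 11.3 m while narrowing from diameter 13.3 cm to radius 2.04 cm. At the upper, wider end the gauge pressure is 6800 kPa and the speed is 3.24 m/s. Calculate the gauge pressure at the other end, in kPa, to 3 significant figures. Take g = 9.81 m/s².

The volume flow rate is constant, so v₂ = (A₁/A₂)v₁ = (139/13.1)·3.24 = 34.4 m/s.
Bernoulli: P₁ + ½ρv₁² + ρg h₁ = P₂ + ½ρv₂² + ρg h₂, so P₂ = P₁ + ½ρ(v₁² − v₂²) − ρg(h₂ − h₁).
P₂ = 6800000 + ½·13600·(3.24² − 34.4²) − 13600·9.81·(−11.3) = 6800000 + (-7990000) − (-1510000) = 318000 Pa.

P₂ ≈ 318 kPa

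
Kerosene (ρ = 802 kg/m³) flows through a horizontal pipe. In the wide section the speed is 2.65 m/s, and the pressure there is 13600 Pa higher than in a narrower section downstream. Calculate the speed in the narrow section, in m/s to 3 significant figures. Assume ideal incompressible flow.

v₂ = 6.40 m/s

Horizontal Bernoulli: P₁ + ½ρv₁² = P₂ + ½ρv₂², so v₂² = v₁² + 2(P₁ − P₂)/ρ.
v₂ = √(2.65² + 2·13600/802) = √(7.02 + 33.9) = 6.40 m/s.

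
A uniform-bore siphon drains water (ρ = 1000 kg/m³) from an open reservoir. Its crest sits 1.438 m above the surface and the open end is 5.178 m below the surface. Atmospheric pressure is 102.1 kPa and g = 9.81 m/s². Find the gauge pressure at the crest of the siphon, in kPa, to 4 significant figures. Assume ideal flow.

The outlet speed comes from Torricelli: v = √(2g·5.178) = 10.08 m/s.
Continuity keeps v the same throughout the tube; from surface to crest, P_atm + 0 = P_top + ½ρv² + ρg·h_top.
P_top = 102100 − ½·1000·10.08² − 1000·9.81·1.438 = 37200 Pa. So P_gauge = P_top − P_atm = -64900 Pa.

P_gauge = -64.90 kPa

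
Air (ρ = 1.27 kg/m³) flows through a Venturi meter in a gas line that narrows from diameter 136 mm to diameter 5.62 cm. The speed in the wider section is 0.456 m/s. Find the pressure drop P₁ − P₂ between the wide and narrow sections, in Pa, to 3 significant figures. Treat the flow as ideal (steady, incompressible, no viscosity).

Mass conservation (A₁v₁ = A₂v₂) gives v₂ = 0.456 × 145/24.8 = 2.67 m/s.
Along the horizontal streamline, P + ½ρv² is constant.
P₁ − P₂ = ½·1.27·(2.67² − 0.456²) = ½·1.27·6.92 = 4.40 Pa.

ΔP ≈ 4.40 Pa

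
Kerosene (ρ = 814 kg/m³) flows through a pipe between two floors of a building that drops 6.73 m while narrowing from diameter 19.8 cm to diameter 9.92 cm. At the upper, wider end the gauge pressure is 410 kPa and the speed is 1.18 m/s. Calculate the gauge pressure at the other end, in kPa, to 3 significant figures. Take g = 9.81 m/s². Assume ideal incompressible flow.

P₂ ≈ 455 kPa

Continuity gives A₁v₁ = A₂v₂, so v₂ = (308 cm²)/(77.3 cm²) × 1.18 m/s = 4.70 m/s.
Bernoulli: P₁ + ½ρv₁² + ρg h₁ = P₂ + ½ρv₂² + ρg h₂, so P₂ = P₁ + ½ρ(v₁² − v₂²) − ρg(h₂ − h₁).
P₂ = 410000 + ½·814·(1.18² − 4.70²) − 814·9.81·(−6.73) = 410000 + (-8430) − (-53700) = 455000 Pa.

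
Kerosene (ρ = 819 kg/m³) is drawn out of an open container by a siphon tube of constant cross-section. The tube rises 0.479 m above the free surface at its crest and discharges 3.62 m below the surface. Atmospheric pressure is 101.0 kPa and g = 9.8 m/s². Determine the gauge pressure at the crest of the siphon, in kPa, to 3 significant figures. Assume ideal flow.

Bernoulli surface→outlet gives ½v² = g·h_out, so v = √(2·9.8·3.62) = 8.42 m/s.
With constant cross-section the crest speed equals v; applying Bernoulli from the surface up to the crest, P_top = P_atm − ½ρv² − ρg·h_top.
P_top = 101000 − ½·819·8.42² − 819·9.8·0.479 = 68100 Pa. So P_gauge = P_top − P_atm = -32900 Pa.

-32.9 kPa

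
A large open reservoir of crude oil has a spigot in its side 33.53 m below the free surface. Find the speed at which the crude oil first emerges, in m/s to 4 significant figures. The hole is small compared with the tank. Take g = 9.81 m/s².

Torricelli's result v = √(2gh) gives v = √(2·9.81·33.53) = 25.65 m/s.

v ≈ 25.65 m/s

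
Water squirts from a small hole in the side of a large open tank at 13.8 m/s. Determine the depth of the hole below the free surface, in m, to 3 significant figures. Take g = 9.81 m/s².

h ≈ 9.71 m

Torricelli: v = √(2gh), so h = v²/(2g).
h = 13.8²/(2·9.81) = 190/19.62 = 9.71 m.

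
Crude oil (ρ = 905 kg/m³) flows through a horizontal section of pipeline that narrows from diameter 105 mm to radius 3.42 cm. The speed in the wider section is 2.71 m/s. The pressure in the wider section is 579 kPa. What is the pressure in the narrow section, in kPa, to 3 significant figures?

564 kPa

By continuity, v₂ = v₁·A₁/A₂ = 2.71·(86.6/36.7) = 6.39 m/s.
Along the horizontal streamline, P + ½ρv² is constant.
P₂ = P₁ − ½ρ(v₂² − v₁²) = 579000 − ½·905·(6.39² − 2.71²) = 579000 − 15100 = 564000 Pa.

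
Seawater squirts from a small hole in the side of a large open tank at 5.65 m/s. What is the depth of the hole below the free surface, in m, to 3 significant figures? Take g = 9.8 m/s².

1.63 m

Torricelli: v = √(2gh), so h = v²/(2g).
h = 5.65²/(2·9.8) = 31.9/19.60 = 1.63 m.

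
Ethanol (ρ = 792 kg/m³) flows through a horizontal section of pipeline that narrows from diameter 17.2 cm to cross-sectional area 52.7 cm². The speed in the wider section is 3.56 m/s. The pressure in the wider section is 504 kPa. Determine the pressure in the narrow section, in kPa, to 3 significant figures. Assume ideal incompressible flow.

Continuity gives A₁v₁ = A₂v₂, so v₂ = (232 cm²)/(52.7 cm²) × 3.56 m/s = 15.7 m/s.
Along the horizontal streamline, P + ½ρv² is constant.
P₂ = P₁ − ½ρ(v₂² − v₁²) = 504000 − ½·792·(15.7² − 3.56²) = 504000 − 92500 = 411000 Pa.

P₂ ≈ 411 kPa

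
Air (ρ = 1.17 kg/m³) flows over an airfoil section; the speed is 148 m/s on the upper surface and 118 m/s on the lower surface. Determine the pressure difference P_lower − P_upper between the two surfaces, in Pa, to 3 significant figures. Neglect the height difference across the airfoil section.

The pressure is lower where the speed is higher: ΔP = ½ρ(v_up² − v_low²).
ΔP = ½·1.17·(148² − 118²) = 4670 Pa.

ΔP ≈ 4670 Pa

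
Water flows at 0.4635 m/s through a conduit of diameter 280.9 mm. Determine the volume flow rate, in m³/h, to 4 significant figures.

Q = A·v = 0.06197 m² × 0.4635 m/s = 0.02872 m³/s.
Converting: 0.02872 m³/s × 3600 = 103.4 m³/h.

103.4 m³/h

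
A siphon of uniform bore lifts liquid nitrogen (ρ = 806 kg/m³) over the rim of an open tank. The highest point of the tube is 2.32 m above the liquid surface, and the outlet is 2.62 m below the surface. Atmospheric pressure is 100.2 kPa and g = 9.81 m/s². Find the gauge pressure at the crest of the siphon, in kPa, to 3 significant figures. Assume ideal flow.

-39.1 kPa

Bernoulli surface→outlet gives ½v² = g·h_out, so v = √(2·9.81·2.62) = 7.17 m/s.
Continuity keeps v the same throughout the tube; from surface to crest, P_atm + 0 = P_top + ½ρv² + ρg·h_top.
P_top = 100200 − ½·806·7.17² − 806·9.81·2.32 = 61100 Pa. So P_gauge = P_top − P_atm = -39100 Pa.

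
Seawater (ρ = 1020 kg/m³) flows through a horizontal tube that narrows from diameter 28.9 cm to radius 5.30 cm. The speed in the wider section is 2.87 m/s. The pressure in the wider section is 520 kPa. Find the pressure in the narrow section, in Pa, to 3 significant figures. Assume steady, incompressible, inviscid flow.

Mass conservation (A₁v₁ = A₂v₂) gives v₂ = 2.87 × 656/88.2 = 21.3 m/s.
The pipe is horizontal, so Bernoulli reduces to P₁ + ½ρv₁² = P₂ + ½ρv₂².
P₂ = P₁ − ½ρ(v₂² − v₁²) = 520000 − ½·1020·(21.3² − 2.87²) = 520000 − 228000 = 292000 Pa.

P₂ = 292000 Pa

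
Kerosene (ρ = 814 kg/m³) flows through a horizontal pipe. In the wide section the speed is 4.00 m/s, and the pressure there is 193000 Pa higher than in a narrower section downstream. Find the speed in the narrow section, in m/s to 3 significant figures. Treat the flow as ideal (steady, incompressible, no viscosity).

With h₁ = h₂, rearranging Bernoulli gives v₂ = √(v₁² + 2ΔP/ρ).
v₂ = √(4.00² + 2·193000/814) = √(16.0 + 474) = 22.1 m/s.

v₂ ≈ 22.1 m/s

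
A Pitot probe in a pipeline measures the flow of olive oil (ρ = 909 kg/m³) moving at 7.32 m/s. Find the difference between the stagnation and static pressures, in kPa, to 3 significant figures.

ΔP ≈ 24.4 kPa

At the stagnation point the flow is brought to rest, so Bernoulli gives P_stag − P_static = ½ρv².
ΔP = ½·909·7.32² = 24400 Pa.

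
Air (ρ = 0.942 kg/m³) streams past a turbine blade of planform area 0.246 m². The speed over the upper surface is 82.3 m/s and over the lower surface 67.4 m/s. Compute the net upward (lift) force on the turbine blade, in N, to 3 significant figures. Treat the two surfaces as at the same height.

With equal heights on the two surfaces, Bernoulli gives P_lower − P_upper = ½ρ(v_upper² − v_lower²).
ΔP = ½·0.942·(82.3² − 67.4²) = 1050 Pa.
Lift = ΔP · A = 1050 × 0.246 = 258 N.

F ≈ 258 N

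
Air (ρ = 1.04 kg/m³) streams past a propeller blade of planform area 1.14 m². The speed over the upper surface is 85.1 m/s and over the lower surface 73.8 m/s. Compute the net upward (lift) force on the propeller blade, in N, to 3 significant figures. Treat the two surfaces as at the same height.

F ≈ 1060 N

With equal heights on the two surfaces, Bernoulli gives P_lower − P_upper = ½ρ(v_upper² − v_lower²).
ΔP = ½·1.04·(85.1² − 73.8²) = 934 Pa.
Lift = ΔP · A = 934 × 1.14 = 1060 N.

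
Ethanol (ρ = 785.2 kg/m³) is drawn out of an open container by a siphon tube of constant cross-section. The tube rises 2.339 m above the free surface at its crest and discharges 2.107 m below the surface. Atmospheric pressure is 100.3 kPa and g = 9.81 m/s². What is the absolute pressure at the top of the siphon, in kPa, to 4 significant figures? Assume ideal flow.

Bernoulli surface→outlet gives ½v² = g·h_out, so v = √(2·9.81·2.107) = 6.430 m/s.
Continuity keeps v the same throughout the tube; from surface to crest, P_atm + 0 = P_top + ½ρv² + ρg·h_top.
P_top = 100300 − ½·785.2·6.430² − 785.2·9.81·2.339 = 66050 Pa.

P_top = 66.05 kPa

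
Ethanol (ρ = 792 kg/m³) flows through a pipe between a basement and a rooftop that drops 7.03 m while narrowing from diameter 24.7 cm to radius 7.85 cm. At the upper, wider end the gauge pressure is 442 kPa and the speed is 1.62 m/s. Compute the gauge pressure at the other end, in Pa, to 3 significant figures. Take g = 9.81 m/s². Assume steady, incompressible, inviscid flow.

491000 Pa

Mass conservation (A₁v₁ = A₂v₂) gives v₂ = 1.62 × 479/194 = 4.01 m/s.
Applying Bernoulli between the two ends and solving for P₂: P₂ = P₁ + ½ρ(v₁² − v₂²) − ρgΔh.
P₂ = 442000 + ½·792·(1.62² − 4.01²) − 792·9.81·(−7.03) = 442000 + (-5330) − (-54600) = 491000 Pa.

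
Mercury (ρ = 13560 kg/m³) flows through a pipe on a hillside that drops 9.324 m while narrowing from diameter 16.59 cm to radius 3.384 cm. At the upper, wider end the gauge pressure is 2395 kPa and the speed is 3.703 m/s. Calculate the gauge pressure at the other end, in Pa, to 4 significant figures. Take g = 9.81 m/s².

Mass conservation (A₁v₁ = A₂v₂) gives v₂ = 3.703 × 216.2/35.98 = 22.25 m/s.
Energy conservation along the streamline gives P₂ = P₁ − ½ρ(v₂² − v₁²) − ρg(h₂ − h₁).
P₂ = 2395000 + ½·13560·(3.703² − 22.25²) − 13560·9.81·(−9.324) = 2395000 + (-3263000) − (-1240000) = 371800 Pa.

371800 Pa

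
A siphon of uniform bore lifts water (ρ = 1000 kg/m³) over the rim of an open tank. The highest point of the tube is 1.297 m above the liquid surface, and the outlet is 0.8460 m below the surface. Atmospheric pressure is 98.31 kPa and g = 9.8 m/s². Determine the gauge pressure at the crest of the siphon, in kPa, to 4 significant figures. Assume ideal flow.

From the surface to the outlet (both open to atmosphere, surface at rest): v = √(2g·h_out) = √(2·9.8·0.8460) = 4.072 m/s.
Continuity keeps v the same throughout the tube; from surface to crest, P_atm + 0 = P_top + ½ρv² + ρg·h_top.
P_top = 98310 − ½·1000·4.072² − 1000·9.8·1.297 = 77310 Pa. So P_gauge = P_top − P_atm = -21000 Pa.

P_gauge ≈ -21.00 kPa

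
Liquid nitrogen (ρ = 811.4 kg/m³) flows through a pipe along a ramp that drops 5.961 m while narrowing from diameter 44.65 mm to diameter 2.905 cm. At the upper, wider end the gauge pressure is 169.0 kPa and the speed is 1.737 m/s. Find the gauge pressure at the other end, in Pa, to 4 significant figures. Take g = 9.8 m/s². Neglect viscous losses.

The volume flow rate is constant, so v₂ = (A₁/A₂)v₁ = (15.66/6.628)·1.737 = 4.103 m/s.
Applying Bernoulli between the two ends and solving for P₂: P₂ = P₁ + ½ρ(v₁² − v₂²) − ρgΔh.
P₂ = 169000 + ½·811.4·(1.737² − 4.103²) − 811.4·9.8·(−5.961) = 169000 + (-5607) − (-47400) = 210800 Pa.

P₂ ≈ 210800 Pa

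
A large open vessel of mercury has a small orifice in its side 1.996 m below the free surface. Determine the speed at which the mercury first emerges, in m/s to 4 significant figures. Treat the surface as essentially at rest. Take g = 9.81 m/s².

Torricelli's result v = √(2gh) gives v = √(2·9.81·1.996) = 6.258 m/s.

v ≈ 6.258 m/s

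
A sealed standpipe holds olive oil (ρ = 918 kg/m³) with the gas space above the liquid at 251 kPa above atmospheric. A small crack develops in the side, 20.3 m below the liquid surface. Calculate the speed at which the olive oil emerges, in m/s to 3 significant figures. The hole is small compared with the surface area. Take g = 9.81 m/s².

30.7 m/s

Take point 1 at the surface (v₁ ≈ 0) and point 2 at the hole (at atmospheric pressure). Bernoulli: P₁ + ρg h = P_atm + ½ρv₂².
With P₁ − P_atm = 251000 Pa, v₂ = √(2gh + 2ΔP/ρ) = √(2·9.81·20.3 + 2·251000/918) = 30.7 m/s.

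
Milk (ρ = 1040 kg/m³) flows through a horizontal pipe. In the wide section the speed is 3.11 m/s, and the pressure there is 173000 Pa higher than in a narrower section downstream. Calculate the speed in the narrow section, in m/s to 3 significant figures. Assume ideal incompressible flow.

v₂ = 18.5 m/s

With h₁ = h₂, rearranging Bernoulli gives v₂ = √(v₁² + 2ΔP/ρ).
v₂ = √(3.11² + 2·173000/1040) = √(9.67 + 333) = 18.5 m/s.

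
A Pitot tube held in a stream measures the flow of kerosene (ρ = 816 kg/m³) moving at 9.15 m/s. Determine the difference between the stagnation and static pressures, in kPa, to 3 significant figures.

At the stagnation point the flow is brought to rest, so Bernoulli gives P_stag − P_static = ½ρv².
ΔP = ½·816·9.15² = 34200 Pa.

ΔP ≈ 34.2 kPa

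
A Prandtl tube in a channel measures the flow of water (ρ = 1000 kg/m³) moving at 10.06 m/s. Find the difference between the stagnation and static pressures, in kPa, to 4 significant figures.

ΔP ≈ 50.60 kPa

At the stagnation point the flow is brought to rest, so Bernoulli gives P_stag − P_static = ½ρv².
ΔP = ½·1000·10.06² = 50600 Pa.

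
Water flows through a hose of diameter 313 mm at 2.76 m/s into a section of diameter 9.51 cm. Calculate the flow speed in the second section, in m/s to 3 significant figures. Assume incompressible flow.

v₂ = 29.9 m/s

By continuity, v₂ = v₁·A₁/A₂ = 2.76·(769/71.0) = 29.9 m/s.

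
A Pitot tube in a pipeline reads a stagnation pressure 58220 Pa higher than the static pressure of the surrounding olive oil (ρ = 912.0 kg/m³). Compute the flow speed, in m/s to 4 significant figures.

Bernoulli between the free stream and the stagnation point: ½ρv² = P_stag − P_static.
v = √(2ΔP/ρ) = √(2·58220/912.0) = 11.30 m/s.

11.30 m/s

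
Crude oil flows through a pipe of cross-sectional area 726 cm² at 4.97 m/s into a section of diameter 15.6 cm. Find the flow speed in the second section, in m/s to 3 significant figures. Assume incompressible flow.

Continuity gives A₁v₁ = A₂v₂, so v₂ = (726 cm²)/(191 cm²) × 4.97 m/s = 18.9 m/s.

v₂ ≈ 18.9 m/s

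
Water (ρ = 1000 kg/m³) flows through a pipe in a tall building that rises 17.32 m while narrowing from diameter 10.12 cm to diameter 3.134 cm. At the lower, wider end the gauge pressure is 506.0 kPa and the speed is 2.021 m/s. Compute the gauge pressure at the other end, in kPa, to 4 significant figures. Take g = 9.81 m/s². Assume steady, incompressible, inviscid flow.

P₂ ≈ 116.1 kPa

By continuity, v₂ = v₁·A₁/A₂ = 2.021·(80.44/7.714) = 21.07 m/s.
Energy conservation along the streamline gives P₂ = P₁ − ½ρ(v₂² − v₁²) − ρg(h₂ − h₁).
P₂ = 506000 + ½·1000·(2.021² − 21.07²) − 1000·9.81·(+17.32) = 506000 + (-220000) − (169900) = 116100 Pa.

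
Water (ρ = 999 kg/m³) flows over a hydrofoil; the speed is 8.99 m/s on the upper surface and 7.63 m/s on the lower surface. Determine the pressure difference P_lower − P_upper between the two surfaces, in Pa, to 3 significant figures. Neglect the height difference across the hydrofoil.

ΔP ≈ 11300 Pa

Bernoulli (same height): P_lower − P_upper = ½ρ(v_upper² − v_lower²).
ΔP = ½·999·(8.99² − 7.63²) = 11300 Pa.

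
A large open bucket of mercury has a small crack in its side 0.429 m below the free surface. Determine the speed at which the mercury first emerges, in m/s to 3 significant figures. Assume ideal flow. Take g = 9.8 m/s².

2.90 m/s

With the surface at rest and both surface and jet at atmospheric pressure, Bernoulli gives ρg h = ½ρv², so v = √(2gh) = √(2·9.8·0.429) = 2.90 m/s.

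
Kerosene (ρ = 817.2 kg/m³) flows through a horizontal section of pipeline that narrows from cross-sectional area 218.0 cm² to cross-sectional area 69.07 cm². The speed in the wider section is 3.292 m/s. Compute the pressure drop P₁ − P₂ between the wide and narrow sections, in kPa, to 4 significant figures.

ΔP ≈ 39.68 kPa

The volume flow rate is constant, so v₂ = (A₁/A₂)v₁ = (218.0/69.07)·3.292 = 10.39 m/s.
Bernoulli (h₁ = h₂): P₁ − P₂ = ½ρ(v₂² − v₁²).
P₁ − P₂ = ½·817.2·(10.39² − 3.292²) = ½·817.2·97.12 = 39680 Pa.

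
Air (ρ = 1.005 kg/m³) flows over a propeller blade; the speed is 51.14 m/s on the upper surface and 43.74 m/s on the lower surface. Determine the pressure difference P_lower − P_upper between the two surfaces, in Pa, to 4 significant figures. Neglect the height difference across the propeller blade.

352.8 Pa

Bernoulli (same height): P_lower − P_upper = ½ρ(v_upper² − v_lower²).
ΔP = ½·1.005·(51.14² − 43.74²) = 352.8 Pa.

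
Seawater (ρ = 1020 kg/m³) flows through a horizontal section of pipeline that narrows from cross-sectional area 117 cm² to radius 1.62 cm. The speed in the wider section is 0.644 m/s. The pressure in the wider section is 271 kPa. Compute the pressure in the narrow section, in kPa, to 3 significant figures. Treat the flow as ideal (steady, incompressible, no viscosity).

P₂ ≈ 229 kPa

Mass conservation (A₁v₁ = A₂v₂) gives v₂ = 0.644 × 117/8.24 = 9.14 m/s.
Along the horizontal streamline, P + ½ρv² is constant.
P₂ = P₁ − ½ρ(v₂² − v₁²) = 271000 − ½·1020·(9.14² − 0.644²) = 271000 − 42400 = 229000 Pa.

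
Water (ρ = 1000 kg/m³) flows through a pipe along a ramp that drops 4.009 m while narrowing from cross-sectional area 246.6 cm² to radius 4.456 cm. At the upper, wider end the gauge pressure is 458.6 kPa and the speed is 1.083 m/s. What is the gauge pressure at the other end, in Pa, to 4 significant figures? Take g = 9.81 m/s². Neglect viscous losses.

P₂ = 489300 Pa

By continuity, v₂ = v₁·A₁/A₂ = 1.083·(246.6/62.38) = 4.281 m/s.
Bernoulli: P₁ + ½ρv₁² + ρg h₁ = P₂ + ½ρv₂² + ρg h₂, so P₂ = P₁ + ½ρ(v₁² − v₂²) − ρg(h₂ − h₁).
P₂ = 458600 + ½·1000·(1.083² − 4.281²) − 1000·9.81·(−4.009) = 458600 + (-8579) − (-39330) = 489300 Pa.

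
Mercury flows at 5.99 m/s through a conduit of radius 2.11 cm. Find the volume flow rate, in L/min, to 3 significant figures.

Q = A·v = 0.00140 m² × 5.99 m/s = 0.00838 m³/s.
Converting: 0.00838 m³/s × 60000 = 503 L/min.

Q = 503 L/min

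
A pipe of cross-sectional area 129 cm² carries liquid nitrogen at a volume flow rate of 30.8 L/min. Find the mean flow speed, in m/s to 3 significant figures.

Q = 30.8 L/min = 0.000513 m³/s.
v = Q/A = 0.000513 / 0.0129 = 0.0398 m/s.

v = 0.0398 m/s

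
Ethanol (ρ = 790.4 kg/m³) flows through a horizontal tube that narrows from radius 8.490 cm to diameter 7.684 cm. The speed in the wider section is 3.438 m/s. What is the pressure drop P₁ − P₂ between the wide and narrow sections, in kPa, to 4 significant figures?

106.7 kPa

The volume flow rate is constant, so v₂ = (A₁/A₂)v₁ = (226.4/46.37)·3.438 = 16.79 m/s.
Along the horizontal streamline, P + ½ρv² is constant.
P₁ − P₂ = ½·790.4·(16.79² − 3.438²) = ½·790.4·270.0 = 106700 Pa.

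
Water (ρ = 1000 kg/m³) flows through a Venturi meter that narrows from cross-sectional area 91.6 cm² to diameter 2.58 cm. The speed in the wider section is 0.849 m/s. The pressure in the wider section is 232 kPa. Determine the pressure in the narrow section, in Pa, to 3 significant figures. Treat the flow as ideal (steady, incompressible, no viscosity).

122000 Pa

Mass conservation (A₁v₁ = A₂v₂) gives v₂ = 0.849 × 91.6/5.23 = 14.9 m/s.
Along the horizontal streamline, P + ½ρv² is constant.
P₂ = P₁ − ½ρ(v₂² − v₁²) = 232000 − ½·1000·(14.9² − 0.849²) = 232000 − 110000 = 122000 Pa.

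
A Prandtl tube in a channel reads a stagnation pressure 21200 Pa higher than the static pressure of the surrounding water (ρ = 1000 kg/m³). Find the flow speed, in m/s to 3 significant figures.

v ≈ 6.51 m/s

The dynamic pressure equals the rise in static pressure at the stagnation point: ΔP = ½ρv².
v = √(2ΔP/ρ) = √(2·21200/1000) = 6.51 m/s.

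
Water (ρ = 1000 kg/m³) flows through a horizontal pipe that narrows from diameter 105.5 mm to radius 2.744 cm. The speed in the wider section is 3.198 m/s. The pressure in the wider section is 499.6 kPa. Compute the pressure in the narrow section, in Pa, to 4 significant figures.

P₂ ≈ 434900 Pa

By continuity, v₂ = v₁·A₁/A₂ = 3.198·(87.42/23.65) = 11.82 m/s.
The pipe is horizontal, so Bernoulli reduces to P₁ + ½ρv₁² = P₂ + ½ρv₂².
P₂ = P₁ − ½ρ(v₂² − v₁²) = 499600 − ½·1000·(11.82² − 3.198²) = 499600 − 64720 = 434900 Pa.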